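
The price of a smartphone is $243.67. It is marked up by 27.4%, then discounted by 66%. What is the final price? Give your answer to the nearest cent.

Each change multiplies by a factor: 1.274 × 0.34 = 0.43316.
$243.67 × 0.43316 = $105.5480972 ≈ $105.55.

$105.55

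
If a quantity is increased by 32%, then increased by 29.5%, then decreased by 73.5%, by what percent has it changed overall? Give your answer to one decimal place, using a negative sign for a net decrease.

-54.7%

The combined multiplier is 1.32 × 1.295 × 0.265 = 0.452991.
That corresponds to a decrease of 54.7%.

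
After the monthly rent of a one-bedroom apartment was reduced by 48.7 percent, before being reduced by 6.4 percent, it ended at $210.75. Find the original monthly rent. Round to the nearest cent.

The overall multiplier applied was 0.513 × 0.936 = 0.480168.
So the original monthly rent was $210.75 ÷ 0.480168 ≈ $438.91.

$438.91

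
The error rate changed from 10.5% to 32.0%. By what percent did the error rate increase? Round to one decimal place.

204.8%

The change is 32.0 − 10.5 = 21.5 percentage points.
Relative to the original 10.5%, that is 21.5 ÷ 10.5 ≈ 204.8%.
So the error rate rose by 204.8%.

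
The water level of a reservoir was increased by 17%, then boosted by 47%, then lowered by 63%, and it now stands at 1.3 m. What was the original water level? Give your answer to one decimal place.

2.0 m

The overall multiplier applied was 1.17 × 1.47 × 0.37 = 0.636363.
So the original water level was 1.3 ÷ 0.636363 ≈ 2.0 m.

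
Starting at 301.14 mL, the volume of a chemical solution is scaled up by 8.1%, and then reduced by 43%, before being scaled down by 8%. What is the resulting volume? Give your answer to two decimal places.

170.71 mL

Apply the 8.1% increase: 301.14 × 1.081 = 325.53234.
43% decrease: 325.53234 × 0.57 = 185.5534338.
8% decrease: 185.5534338 × 0.92 = 170.709159096 ≈ 170.71.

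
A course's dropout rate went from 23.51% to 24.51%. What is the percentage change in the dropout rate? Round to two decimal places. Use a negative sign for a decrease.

4.25%

The change is 24.51 − 23.51 = 1.00 percentage points.
Relative to the original 23.51%, that is 1.00 ÷ 23.51 ≈ 4.25%.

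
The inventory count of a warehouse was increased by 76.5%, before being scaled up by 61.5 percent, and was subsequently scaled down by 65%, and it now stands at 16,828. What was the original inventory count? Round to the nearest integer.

The overall multiplier applied was 1.765 × 1.615 × 0.35 = 0.99766625.
So the original inventory count was 16,828 ÷ 0.99766625 ≈ 16,867.

16,867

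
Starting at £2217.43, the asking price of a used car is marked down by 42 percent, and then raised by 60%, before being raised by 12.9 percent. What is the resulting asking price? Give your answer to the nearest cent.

£2323.23

42% decrease: £2217.43 × 0.58 = £1286.1094.
60% increase: £1286.1094 × 1.6 = £2057.77504.
After the 12.9% increase: £2057.77504 × 1.129 = £2323.22802016 ≈ £2323.23.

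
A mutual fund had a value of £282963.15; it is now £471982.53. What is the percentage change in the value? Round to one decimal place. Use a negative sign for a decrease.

66.8%

Change: £471982.53 − £282963.15 = £189019.38.
Relative to the original: £189019.38 ÷ £282963.15 ≈ 66.8%.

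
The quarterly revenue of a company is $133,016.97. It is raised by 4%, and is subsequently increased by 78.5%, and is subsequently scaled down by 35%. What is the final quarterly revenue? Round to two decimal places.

$160,506.26

Apply the 4% increase: $133,016.97 × 1.04 = $138337.6488.
78.5% increase: $138337.6488 × 1.785 = $246932.703108.
35% decrease: $246932.703108 × 0.65 = $160506.2570202 ≈ $160,506.26.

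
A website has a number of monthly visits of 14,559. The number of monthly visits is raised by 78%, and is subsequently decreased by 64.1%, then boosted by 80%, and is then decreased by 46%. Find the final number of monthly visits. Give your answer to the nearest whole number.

9,043

Each change multiplies by a factor: 1.78 × 0.359 × 1.8 × 0.54 = 0.62112744.
14,559 × 0.62112744 = 9042.99439896 ≈ 9,043.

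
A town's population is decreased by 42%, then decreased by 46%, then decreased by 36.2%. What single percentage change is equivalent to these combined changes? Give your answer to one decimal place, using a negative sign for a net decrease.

-80.0%

A 42% decrease multiplies by 0.58.
Then a 46% decrease: 0.58 × 0.54 = 0.3132.
Then a 36.2% decrease: 0.3132 × 0.638 = 0.1998216.
Overall factor 0.1998216, i.e. -80.0%.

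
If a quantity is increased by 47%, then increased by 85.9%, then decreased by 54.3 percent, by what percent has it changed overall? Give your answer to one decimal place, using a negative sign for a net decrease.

A 47% increase multiplies by 1.47.
Then an 85.9% increase: 1.47 × 1.859 = 2.73273.
Then a 54.3% decrease: 2.73273 × 0.457 = 1.24885761.
Overall factor 1.24885761, i.e. 24.9%.

24.9%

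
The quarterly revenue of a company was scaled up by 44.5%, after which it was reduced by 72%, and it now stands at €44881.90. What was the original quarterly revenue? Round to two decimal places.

€110929.07

The overall multiplier applied was 1.445 × 0.28 = 0.4046.
So the original quarterly revenue was €44881.90 ÷ 0.4046 ≈ €110929.07.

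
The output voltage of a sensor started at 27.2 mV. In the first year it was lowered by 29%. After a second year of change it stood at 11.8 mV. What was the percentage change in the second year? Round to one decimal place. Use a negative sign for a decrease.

After the first year: 27.2 × 0.71 = 19.312.
Second-year multiplier: 11.8 ÷ 19.312 ≈ 0.61102.
That is a change of -38.9%.

-38.9%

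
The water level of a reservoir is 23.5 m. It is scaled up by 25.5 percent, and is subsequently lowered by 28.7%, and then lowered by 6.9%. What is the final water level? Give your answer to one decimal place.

19.6 m

Each change multiplies by a factor: 1.255 × 0.713 × 0.931 = 0.833072765.
23.5 × 0.833072765 = 19.5772099775 ≈ 19.6.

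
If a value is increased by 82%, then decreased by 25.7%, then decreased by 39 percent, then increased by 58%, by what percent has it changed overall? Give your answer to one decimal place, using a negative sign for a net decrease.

An 82% increase multiplies by 1.82.
Then a 25.7% decrease: 1.82 × 0.743 = 1.35226.
Then a 39% decrease: 1.35226 × 0.61 = 0.8248786.
Then a 58% increase: 0.8248786 × 1.58 = 1.303308188.
Overall factor 1.303308188, i.e. 30.3%.

30.3%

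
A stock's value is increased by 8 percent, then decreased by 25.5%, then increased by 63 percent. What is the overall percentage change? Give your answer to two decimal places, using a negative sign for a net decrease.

An 8% increase multiplies by 1.08.
Then a 25.5% decrease: 1.08 × 0.745 = 0.8046.
Then a 63% increase: 0.8046 × 1.63 = 1.311498.
Overall factor 1.311498, i.e. 31.15%.

31.15%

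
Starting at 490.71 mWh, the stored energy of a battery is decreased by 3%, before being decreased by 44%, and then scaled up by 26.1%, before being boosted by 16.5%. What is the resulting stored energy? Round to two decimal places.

Apply the 3% decrease: 490.71 × 0.97 = 475.9887.
After the 44% decrease: 475.9887 × 0.56 = 266.553672.
26.1% increase: 266.553672 × 1.261 = 336.124180392.
After the 16.5% increase: 336.124180392 × 1.165 = 391.58467015668 ≈ 391.58.

391.58 mWh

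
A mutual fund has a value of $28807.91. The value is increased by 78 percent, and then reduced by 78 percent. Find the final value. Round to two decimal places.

Each change multiplies by a factor: 1.78 × 0.22 = 0.3916.
$28807.91 × 0.3916 = $11281.177556 ≈ $11281.18.

$11281.18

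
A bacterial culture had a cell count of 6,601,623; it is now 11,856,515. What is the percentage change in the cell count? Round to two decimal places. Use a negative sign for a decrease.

Change: 11,856,515 − 6,601,623 = 5,254,892.
Relative to the original: 5,254,892 ÷ 6,601,623 ≈ 79.60%.

79.60%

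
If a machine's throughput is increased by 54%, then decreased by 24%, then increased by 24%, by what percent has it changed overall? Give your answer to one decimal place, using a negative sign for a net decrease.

45.1%

A 54% increase multiplies by 1.54.
Then a 24% decrease: 1.54 × 0.76 = 1.1704.
Then a 24% increase: 1.1704 × 1.24 = 1.451296.
Overall factor 1.451296, i.e. 45.1%.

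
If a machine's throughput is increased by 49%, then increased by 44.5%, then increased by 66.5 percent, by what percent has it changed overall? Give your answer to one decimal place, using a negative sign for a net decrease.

258.5%

The combined multiplier is 1.49 × 1.445 × 1.665 = 3.58482825.
That corresponds to an increase of 258.5%.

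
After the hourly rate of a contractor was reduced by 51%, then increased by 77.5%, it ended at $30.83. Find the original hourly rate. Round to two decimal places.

Undoing the 77.5% increase: $30.83 ÷ 1.775 ≈ $17.369014.
Undoing the 51% decrease: $17.369014 ÷ 0.49 ≈ $35.45.

$35.45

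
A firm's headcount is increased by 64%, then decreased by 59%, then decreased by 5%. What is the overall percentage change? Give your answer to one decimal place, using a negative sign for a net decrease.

-36.1%

A 64% increase multiplies by 1.64.
Then a 59% decrease: 1.64 × 0.41 = 0.6724.
Then a 5% decrease: 0.6724 × 0.95 = 0.63878.
Overall factor 0.63878, i.e. -36.1%.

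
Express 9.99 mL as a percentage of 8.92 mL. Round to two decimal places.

9.99 mL ÷ 8.92 mL ≈ 112.00%.

112.00%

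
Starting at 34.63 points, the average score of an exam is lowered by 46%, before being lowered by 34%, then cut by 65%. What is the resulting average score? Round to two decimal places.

Apply the 46% decrease: 34.63 × 0.54 = 18.7002.
Apply the 34% decrease: 18.7002 × 0.66 = 12.342132.
65% decrease: 12.342132 × 0.35 = 4.3197462 ≈ 4.32.

4.32 points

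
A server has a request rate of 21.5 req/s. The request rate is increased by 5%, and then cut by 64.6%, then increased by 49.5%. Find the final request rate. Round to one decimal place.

Each change multiplies by a factor: 1.05 × 0.354 × 1.495 = 0.5556915.
21.5 × 0.5556915 = 11.94736725 ≈ 11.9.

11.9 req/s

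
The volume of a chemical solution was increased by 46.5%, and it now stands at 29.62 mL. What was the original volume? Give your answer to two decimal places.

20.22 mL

The overall multiplier applied was 1.465.
So the original volume was 29.62 ÷ 1.465 ≈ 20.22 mL.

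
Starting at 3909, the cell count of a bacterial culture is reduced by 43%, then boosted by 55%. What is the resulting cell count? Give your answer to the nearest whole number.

Each change multiplies by a factor: 0.57 × 1.55 = 0.8835.
3909 × 0.8835 = 3453.6015 ≈ 3454.

3454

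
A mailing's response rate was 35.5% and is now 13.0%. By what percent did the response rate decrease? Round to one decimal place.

The change is 13.0 − 35.5 = -22.5 percentage points.
Relative to the original 35.5%, that is -22.5 ÷ 35.5 ≈ -63.4%.
So the response rate fell by 63.4%.

63.4%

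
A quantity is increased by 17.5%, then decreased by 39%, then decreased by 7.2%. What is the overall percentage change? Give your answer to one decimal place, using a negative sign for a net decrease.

A 17.5% increase multiplies by 1.175.
Then a 39% decrease: 1.175 × 0.61 = 0.71675.
Then a 7.2% decrease: 0.71675 × 0.928 = 0.665144.
Overall factor 0.665144, i.e. -33.5%.

-33.5%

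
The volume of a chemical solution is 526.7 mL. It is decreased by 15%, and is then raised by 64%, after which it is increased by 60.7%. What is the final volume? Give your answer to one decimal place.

1179.9 mL

After the 15% decrease: 526.7 × 0.85 = 447.695.
After the 64% increase: 447.695 × 1.64 = 734.2198.
Apply the 60.7% increase: 734.2198 × 1.607 = 1179.8912186 ≈ 1179.9.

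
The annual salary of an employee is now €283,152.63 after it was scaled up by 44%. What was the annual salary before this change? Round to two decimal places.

The overall multiplier applied was 1.44.
So the original annual salary was €283,152.63 ÷ 1.44 ≈ €196,633.77.

€196,633.77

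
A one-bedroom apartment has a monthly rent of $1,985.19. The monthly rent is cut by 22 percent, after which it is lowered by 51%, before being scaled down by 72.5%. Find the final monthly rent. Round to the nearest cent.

$208.65

Each change multiplies by a factor: 0.78 × 0.49 × 0.275 = 0.105105.
$1,985.19 × 0.105105 = $208.65339495 ≈ $208.65.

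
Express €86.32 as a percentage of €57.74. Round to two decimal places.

€86.32 ÷ €57.74 ≈ 149.50%.

149.50%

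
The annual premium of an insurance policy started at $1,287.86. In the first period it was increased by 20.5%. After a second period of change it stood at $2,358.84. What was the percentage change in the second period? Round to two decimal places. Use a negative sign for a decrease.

52.00%

After the first period: $1,287.86 × 1.205 = $1551.8713.
Second-period multiplier: $2,358.84 ÷ $1551.8713 ≈ 1.519997.
That is a change of 52.00%.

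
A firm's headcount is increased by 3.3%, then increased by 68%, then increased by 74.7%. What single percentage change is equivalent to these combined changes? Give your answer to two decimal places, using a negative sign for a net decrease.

A 3.3% increase multiplies by 1.033.
Then a 68% increase: 1.033 × 1.68 = 1.73544.
Then a 74.7% increase: 1.73544 × 1.747 = 3.03181368.
Overall factor 3.03181368, i.e. 203.18%.

203.18%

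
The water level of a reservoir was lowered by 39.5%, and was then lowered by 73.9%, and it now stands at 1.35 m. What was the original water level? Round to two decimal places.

Undoing the 73.9% decrease: 1.35 ÷ 0.261 ≈ 5.172414.
Undoing the 39.5% decrease: 5.172414 ÷ 0.605 ≈ 8.55 m.

8.55 m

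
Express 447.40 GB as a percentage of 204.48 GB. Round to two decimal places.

218.80%

447.40 GB ÷ 204.48 GB ≈ 218.80%.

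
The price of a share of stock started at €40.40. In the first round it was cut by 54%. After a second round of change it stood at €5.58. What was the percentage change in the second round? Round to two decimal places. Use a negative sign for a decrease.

-69.97%

After the first round: €40.40 × 0.46 = €18.584.
Second-round multiplier: €5.58 ÷ €18.584 ≈ 0.300258.
That is a change of -69.97%.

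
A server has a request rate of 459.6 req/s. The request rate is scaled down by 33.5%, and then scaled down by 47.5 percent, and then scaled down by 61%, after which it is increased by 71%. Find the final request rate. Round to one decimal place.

107.0 req/s

33.5% decrease: 459.6 × 0.665 = 305.634.
47.5% decrease: 305.634 × 0.525 = 160.45785.
Apply the 61% decrease: 160.45785 × 0.39 = 62.5785615.
After the 71% increase: 62.5785615 × 1.71 = 107.009340165 ≈ 107.0.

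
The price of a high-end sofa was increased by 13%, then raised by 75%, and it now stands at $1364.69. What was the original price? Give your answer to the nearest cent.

$690.11

Undoing the 75% increase: $1364.69 ÷ 1.75 ≈ $779.822857.
Undoing the 13% increase: $779.822857 ÷ 1.13 ≈ $690.11.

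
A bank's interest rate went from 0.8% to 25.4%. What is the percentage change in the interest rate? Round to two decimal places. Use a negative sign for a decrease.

3075.00%

The change is 25.4 − 0.8 = 24.6 percentage points.
Relative to the original 0.8%, that is 24.6 ÷ 0.8 = 3075.00%.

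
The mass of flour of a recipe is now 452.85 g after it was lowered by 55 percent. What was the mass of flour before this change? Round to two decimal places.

1006.33 g

The overall multiplier applied was 0.45.
So the original mass of flour was 452.85 ÷ 0.45 ≈ 1006.33 g.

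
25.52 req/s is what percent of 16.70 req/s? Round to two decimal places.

152.81%

25.52 req/s ÷ 16.70 req/s ≈ 152.81%.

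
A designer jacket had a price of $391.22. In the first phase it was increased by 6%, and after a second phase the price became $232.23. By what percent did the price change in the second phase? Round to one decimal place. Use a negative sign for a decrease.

-44.0%

After the first phase: $391.22 × 1.06 = $414.6932.
Second-phase multiplier: $232.23 ÷ $414.6932 ≈ 0.56.
That is a change of -44.0%.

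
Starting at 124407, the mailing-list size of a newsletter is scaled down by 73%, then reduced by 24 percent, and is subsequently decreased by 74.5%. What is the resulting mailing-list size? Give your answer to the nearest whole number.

After the 73% decrease: 124407 × 0.27 = 33589.89.
Apply the 24% decrease: 33589.89 × 0.76 = 25528.3164.
Apply the 74.5% decrease: 25528.3164 × 0.255 = 6509.720682 ≈ 6510.

6510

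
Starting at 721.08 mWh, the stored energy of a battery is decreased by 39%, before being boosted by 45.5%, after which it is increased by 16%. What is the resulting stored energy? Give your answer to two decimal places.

742.39 mWh

Apply the 39% decrease: 721.08 × 0.61 = 439.8588.
Apply the 45.5% increase: 439.8588 × 1.455 = 639.994554.
16% increase: 639.994554 × 1.16 = 742.39368264 ≈ 742.39.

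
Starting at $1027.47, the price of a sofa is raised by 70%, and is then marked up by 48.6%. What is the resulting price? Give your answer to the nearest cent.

$2595.59

Each change multiplies by a factor: 1.7 × 1.486 = 2.5262.
$1027.47 × 2.5262 = $2595.594714 ≈ $2595.59.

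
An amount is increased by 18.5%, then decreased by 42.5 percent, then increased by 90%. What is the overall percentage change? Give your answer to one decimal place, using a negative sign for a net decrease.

29.5%

An 18.5% increase multiplies by 1.185.
Then a 42.5% decrease: 1.185 × 0.575 = 0.681375.
Then a 90% increase: 0.681375 × 1.9 = 1.2946125.
Overall factor 1.2946125, i.e. 29.5%.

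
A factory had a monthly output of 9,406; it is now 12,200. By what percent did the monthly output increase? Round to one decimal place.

29.7%

Change: 12,200 − 9,406 = 2,794.
Relative to the original: 2,794 ÷ 9,406 ≈ 29.7%.
So the monthly output increased by 29.7%.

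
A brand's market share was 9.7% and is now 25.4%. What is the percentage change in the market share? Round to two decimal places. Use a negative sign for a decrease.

161.86%

The change is 25.4 − 9.7 = 15.7 percentage points.
Relative to the original 9.7%, that is 15.7 ÷ 9.7 ≈ 161.86%.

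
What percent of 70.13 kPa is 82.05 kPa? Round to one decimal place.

82.05 kPa ÷ 70.13 kPa ≈ 117.0%.

117.0%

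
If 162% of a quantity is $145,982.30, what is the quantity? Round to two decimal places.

$90,112.53

$145,982.30 ÷ 1.62 ≈ $90,112.53.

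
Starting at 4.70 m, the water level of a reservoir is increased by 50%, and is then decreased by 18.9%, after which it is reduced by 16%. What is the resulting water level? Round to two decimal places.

Each change multiplies by a factor: 1.5 × 0.811 × 0.84 = 1.02186.
4.70 × 1.02186 = 4.802742 ≈ 4.80.

4.80 m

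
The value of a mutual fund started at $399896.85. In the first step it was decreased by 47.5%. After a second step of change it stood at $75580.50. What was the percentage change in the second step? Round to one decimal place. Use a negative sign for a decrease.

-64.0%

After the first step: $399896.85 × 0.525 = $209945.84625.
Second-step multiplier: $75580.50 ÷ $209945.84625 ≈ 0.36.
That is a change of -64.0%.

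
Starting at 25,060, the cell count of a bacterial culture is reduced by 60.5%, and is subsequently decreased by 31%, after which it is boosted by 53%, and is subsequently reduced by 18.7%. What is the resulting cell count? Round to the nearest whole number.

8,496

Apply the 60.5% decrease: 25,060 × 0.395 = 9898.7.
31% decrease: 9898.7 × 0.69 = 6830.103.
After the 53% increase: 6830.103 × 1.53 = 10450.05759.
After the 18.7% decrease: 10450.05759 × 0.813 = 8495.89682067 ≈ 8,496.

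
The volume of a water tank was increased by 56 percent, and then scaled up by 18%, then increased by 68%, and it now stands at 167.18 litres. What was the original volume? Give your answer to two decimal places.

Undoing the 68% increase: 167.18 ÷ 1.68 ≈ 99.511905.
Undoing the 18% increase: 99.511905 ÷ 1.18 ≈ 84.332123.
Undoing the 56% increase: 84.332123 ÷ 1.56 ≈ 54.06 litres.

54.06 litres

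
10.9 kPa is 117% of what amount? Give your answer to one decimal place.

10.9 kPa ÷ 1.17 ≈ 9.3 kPa.

9.3 kPa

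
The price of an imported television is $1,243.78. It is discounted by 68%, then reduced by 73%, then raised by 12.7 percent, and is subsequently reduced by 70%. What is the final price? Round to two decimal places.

Apply the 68% decrease: $1,243.78 × 0.32 = $398.0096.
After the 73% decrease: $398.0096 × 0.27 = $107.462592.
Apply the 12.7% increase: $107.462592 × 1.127 = $121.110341184.
70% decrease: $121.110341184 × 0.3 = $36.3331023552 ≈ $36.33.

$36.33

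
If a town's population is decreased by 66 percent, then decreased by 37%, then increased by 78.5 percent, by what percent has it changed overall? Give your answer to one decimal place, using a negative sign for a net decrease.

-61.8%

The combined multiplier is 0.34 × 0.63 × 1.785 = 0.382347.
That corresponds to a decrease of 61.8%.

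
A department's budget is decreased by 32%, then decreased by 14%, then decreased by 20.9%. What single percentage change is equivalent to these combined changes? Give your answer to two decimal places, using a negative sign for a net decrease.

A 32% decrease multiplies by 0.68.
Then a 14% decrease: 0.68 × 0.86 = 0.5848.
Then a 20.9% decrease: 0.5848 × 0.791 = 0.4625768.
Overall factor 0.4625768, i.e. -53.74%.

-53.74%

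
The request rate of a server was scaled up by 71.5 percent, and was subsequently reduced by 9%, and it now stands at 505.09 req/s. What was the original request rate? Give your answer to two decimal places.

323.64 req/s

Undoing the 9% decrease: 505.09 ÷ 0.91 ≈ 555.043956.
Undoing the 71.5% increase: 555.043956 ÷ 1.715 ≈ 323.64 req/s.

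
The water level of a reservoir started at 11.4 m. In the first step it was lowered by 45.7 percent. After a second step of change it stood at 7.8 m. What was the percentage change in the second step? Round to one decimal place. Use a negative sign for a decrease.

26.0%

After the first step: 11.4 × 0.543 = 6.1902.
Second-step multiplier: 7.8 ÷ 6.1902 ≈ 1.26006.
That is a change of 26.0%.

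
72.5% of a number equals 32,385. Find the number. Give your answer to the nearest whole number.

44,669

32,385 ÷ 0.725 ≈ 44,669.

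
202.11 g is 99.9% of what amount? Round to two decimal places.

202.11 g ÷ 0.999 ≈ 202.31 g.

202.31 g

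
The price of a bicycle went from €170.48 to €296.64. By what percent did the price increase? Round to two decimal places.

Change: €296.64 − €170.48 = €126.16.
Relative to the original: €126.16 ÷ €170.48 ≈ 74.00%.
So the price increased by 74.00%.

74.00%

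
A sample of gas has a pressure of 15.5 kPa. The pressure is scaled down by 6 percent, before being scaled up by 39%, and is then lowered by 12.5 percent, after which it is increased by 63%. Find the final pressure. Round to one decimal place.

28.9 kPa

6% decrease: 15.5 × 0.94 = 14.57.
After the 39% increase: 14.57 × 1.39 = 20.2523.
Apply the 12.5% decrease: 20.2523 × 0.875 = 17.7207625.
63% increase: 17.7207625 × 1.63 = 28.884842875 ≈ 28.9.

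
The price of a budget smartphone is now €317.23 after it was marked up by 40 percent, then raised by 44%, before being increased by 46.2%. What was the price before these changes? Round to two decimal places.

€107.63

Undoing the 46.2% increase: €317.23 ÷ 1.462 ≈ €216.983584.
Undoing the 44% increase: €216.983584 ÷ 1.44 ≈ €150.683044.
Undoing the 40% increase: €150.683044 ÷ 1.4 ≈ €107.63.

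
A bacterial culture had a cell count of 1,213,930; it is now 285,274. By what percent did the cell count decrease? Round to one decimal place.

Change: 285,274 − 1,213,930 = -928,656.
Relative to the original: -928,656 ÷ 1,213,930 ≈ -76.5%.
So the cell count decreased by 76.5%.

76.5%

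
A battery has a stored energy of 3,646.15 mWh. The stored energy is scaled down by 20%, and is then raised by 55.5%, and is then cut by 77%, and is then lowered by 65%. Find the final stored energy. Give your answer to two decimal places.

20% decrease: 3,646.15 × 0.8 = 2916.92.
Apply the 55.5% increase: 2916.92 × 1.555 = 4535.8106.
77% decrease: 4535.8106 × 0.23 = 1043.236438.
Apply the 65% decrease: 1043.236438 × 0.35 = 365.1327533 ≈ 365.13.

365.13 mWh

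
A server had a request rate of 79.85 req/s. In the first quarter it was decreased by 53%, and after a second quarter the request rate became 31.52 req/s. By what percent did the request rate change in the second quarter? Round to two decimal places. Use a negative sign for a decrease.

After the first quarter: 79.85 × 0.47 = 37.5295.
Second-quarter multiplier: 31.52 ÷ 37.5295 ≈ 0.839873.
That is a change of -16.01%.

-16.01%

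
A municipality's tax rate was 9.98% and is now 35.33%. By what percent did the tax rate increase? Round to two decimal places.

254.01%

The change is 35.33 − 9.98 = 25.35 percentage points.
Relative to the original 9.98%, that is 25.35 ÷ 9.98 ≈ 254.01%.
So the tax rate rose by 254.01%.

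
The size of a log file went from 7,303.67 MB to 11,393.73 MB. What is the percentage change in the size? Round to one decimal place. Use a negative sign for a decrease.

Change: 11,393.73 − 7,303.67 = 4,090.06.
Relative to the original: 4,090.06 ÷ 7,303.67 ≈ 56.0%.

56.0%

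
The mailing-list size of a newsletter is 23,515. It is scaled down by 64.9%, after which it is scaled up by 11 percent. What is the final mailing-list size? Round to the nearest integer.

64.9% decrease: 23,515 × 0.351 = 8253.765.
After the 11% increase: 8253.765 × 1.11 = 9161.67915 ≈ 9,162.

9,162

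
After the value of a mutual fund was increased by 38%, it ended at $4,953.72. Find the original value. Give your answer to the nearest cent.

The overall multiplier applied was 1.38.
So the original value was $4,953.72 ÷ 1.38 ≈ $3,589.65.

$3,589.65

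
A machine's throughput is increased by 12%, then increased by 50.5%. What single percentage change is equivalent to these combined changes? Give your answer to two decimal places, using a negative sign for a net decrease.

The combined multiplier is 1.12 × 1.505 = 1.6856.
That corresponds to an increase of 68.56%.

68.56%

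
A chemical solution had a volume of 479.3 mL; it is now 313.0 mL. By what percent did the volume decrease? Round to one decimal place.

34.7%

Change: 313.0 − 479.3 = -166.3.
Relative to the original: -166.3 ÷ 479.3 ≈ -34.7%.
So the volume decreased by 34.7%.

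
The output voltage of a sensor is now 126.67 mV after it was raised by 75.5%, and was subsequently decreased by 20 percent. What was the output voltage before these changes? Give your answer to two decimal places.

The overall multiplier applied was 1.755 × 0.8 = 1.404.
So the original output voltage was 126.67 ÷ 1.404 ≈ 90.22 mV.

90.22 mV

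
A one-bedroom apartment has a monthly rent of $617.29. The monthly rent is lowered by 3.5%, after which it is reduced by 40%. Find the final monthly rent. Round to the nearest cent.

$357.41

Apply the 3.5% decrease: $617.29 × 0.965 = $595.68485.
Apply the 40% decrease: $595.68485 × 0.6 = $357.41091 ≈ $357.41.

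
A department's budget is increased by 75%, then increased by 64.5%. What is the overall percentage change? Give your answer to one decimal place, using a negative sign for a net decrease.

A 75% increase multiplies by 1.75.
Then a 64.5% increase: 1.75 × 1.645 = 2.87875.
Overall factor 2.87875, i.e. 187.9%.

187.9%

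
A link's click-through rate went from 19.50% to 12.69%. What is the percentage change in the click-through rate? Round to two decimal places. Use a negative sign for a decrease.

The change is 12.69 − 19.50 = -6.81 percentage points.
Relative to the original 19.50%, that is -6.81 ÷ 19.50 ≈ -34.92%.

-34.92%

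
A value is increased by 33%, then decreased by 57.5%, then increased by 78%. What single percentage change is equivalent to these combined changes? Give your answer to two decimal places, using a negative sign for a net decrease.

A 33% increase multiplies by 1.33.
Then a 57.5% decrease: 1.33 × 0.425 = 0.56525.
Then a 78% increase: 0.56525 × 1.78 = 1.006145.
Overall factor 1.006145, i.e. 0.61%.

0.61%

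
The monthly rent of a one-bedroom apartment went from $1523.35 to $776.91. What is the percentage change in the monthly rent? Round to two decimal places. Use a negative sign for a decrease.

Change: $776.91 − $1523.35 = -$746.44.
Relative to the original: -$746.44 ÷ $1523.35 ≈ -49.00%.

-49.00%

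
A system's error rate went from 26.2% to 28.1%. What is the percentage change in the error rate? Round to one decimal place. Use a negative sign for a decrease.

7.3%

The change is 28.1 − 26.2 = 1.9 percentage points.
Relative to the original 26.2%, that is 1.9 ÷ 26.2 ≈ 7.3%.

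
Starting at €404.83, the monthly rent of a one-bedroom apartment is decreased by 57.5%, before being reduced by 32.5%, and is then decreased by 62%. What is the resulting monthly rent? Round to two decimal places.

€44.13

Each change multiplies by a factor: 0.425 × 0.675 × 0.38 = 0.1090125.
€404.83 × 0.1090125 = €44.131530375 ≈ €44.13.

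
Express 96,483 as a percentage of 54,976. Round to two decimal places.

96,483 ÷ 54,976 ≈ 175.50%.

175.50%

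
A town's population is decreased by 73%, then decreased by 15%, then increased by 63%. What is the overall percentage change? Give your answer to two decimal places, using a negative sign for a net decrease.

The combined multiplier is 0.27 × 0.85 × 1.63 = 0.374085.
That corresponds to a decrease of 62.59%.

-62.59%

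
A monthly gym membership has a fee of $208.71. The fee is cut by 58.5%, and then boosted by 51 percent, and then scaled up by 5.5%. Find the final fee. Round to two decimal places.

$137.98

58.5% decrease: $208.71 × 0.415 = $86.61465.
Apply the 51% increase: $86.61465 × 1.51 = $130.7881215.
After the 5.5% increase: $130.7881215 × 1.055 = $137.9814681825 ≈ $137.98.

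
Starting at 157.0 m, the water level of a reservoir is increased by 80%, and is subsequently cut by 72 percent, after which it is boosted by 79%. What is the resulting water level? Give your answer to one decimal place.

Each change multiplies by a factor: 1.8 × 0.28 × 1.79 = 0.90216.
157.0 × 0.90216 = 141.63912 ≈ 141.6.

141.6 m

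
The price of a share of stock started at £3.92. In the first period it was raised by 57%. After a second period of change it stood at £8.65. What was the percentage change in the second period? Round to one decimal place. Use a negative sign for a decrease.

After the first period: £3.92 × 1.57 = £6.1544.
Second-period multiplier: £8.65 ÷ £6.1544 ≈ 1.4055.
That is a change of 40.5%.

40.5%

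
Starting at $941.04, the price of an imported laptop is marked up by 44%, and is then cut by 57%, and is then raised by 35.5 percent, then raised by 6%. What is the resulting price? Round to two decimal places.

$836.92

Apply the 44% increase: $941.04 × 1.44 = $1355.0976.
Apply the 57% decrease: $1355.0976 × 0.43 = $582.691968.
Apply the 35.5% increase: $582.691968 × 1.355 = $789.54761664.
6% increase: $789.54761664 × 1.06 = $836.9204736384 ≈ $836.92.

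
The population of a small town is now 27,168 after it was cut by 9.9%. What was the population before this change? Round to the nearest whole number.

30,153

The overall multiplier applied was 0.901.
So the original population was 27,168 ÷ 0.901 ≈ 30,153.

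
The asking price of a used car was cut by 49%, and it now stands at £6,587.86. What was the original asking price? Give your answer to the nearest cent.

The overall multiplier applied was 0.51.
So the original asking price was £6,587.86 ÷ 0.51 ≈ £12,917.37.

£12,917.37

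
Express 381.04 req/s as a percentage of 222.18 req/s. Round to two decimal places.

381.04 req/s ÷ 222.18 req/s ≈ 171.50%.

171.50%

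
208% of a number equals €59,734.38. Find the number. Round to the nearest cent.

€59,734.38 ÷ 2.08 ≈ €28,718.45.

€28,718.45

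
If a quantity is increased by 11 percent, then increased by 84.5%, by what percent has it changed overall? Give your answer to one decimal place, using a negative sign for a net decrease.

104.8%

The combined multiplier is 1.11 × 1.845 = 2.04795.
That corresponds to an increase of 104.8%.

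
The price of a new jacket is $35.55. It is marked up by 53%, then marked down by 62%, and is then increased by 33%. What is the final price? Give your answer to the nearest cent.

Each change multiplies by a factor: 1.53 × 0.38 × 1.33 = 0.773262.
$35.55 × 0.773262 = $27.4894641 ≈ $27.49.

$27.49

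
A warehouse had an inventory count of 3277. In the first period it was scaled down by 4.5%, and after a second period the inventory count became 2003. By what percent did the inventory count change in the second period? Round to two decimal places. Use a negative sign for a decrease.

After the first period: 3277 × 0.955 = 3129.535.
Second-period multiplier: 2003 ÷ 3129.535 ≈ 0.640031.
That is a change of -36.00%.

-36.00%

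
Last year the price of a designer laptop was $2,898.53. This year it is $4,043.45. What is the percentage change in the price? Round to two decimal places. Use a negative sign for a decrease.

Change: $4,043.45 − $2,898.53 = $1,144.92.
Relative to the original: $1,144.92 ÷ $2,898.53 ≈ 39.50%.

39.50%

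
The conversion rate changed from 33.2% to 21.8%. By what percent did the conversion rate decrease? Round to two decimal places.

The change is 21.8 − 33.2 = -11.4 percentage points.
Relative to the original 33.2%, that is -11.4 ÷ 33.2 ≈ -34.34%.
So the conversion rate fell by 34.34%.

34.34%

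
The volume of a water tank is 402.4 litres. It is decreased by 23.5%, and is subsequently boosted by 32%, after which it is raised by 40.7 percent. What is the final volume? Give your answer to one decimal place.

Each change multiplies by a factor: 0.765 × 1.32 × 1.407 = 1.4207886.
402.4 × 1.4207886 = 571.72533264 ≈ 571.7.

571.7 litres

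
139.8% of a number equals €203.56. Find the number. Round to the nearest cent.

€203.56 ÷ 1.398 ≈ €145.61.

€145.61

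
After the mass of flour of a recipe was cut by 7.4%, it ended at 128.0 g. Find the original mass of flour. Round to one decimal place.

The overall multiplier applied was 0.926.
So the original mass of flour was 128.0 ÷ 0.926 ≈ 138.2 g.

138.2 g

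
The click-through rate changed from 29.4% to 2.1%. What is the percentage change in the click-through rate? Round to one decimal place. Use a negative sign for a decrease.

-92.9%

The change is 2.1 − 29.4 = -27.3 percentage points.
Relative to the original 29.4%, that is -27.3 ÷ 29.4 ≈ -92.9%.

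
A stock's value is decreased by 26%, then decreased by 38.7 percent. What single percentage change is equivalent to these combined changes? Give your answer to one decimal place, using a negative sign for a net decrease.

The combined multiplier is 0.74 × 0.613 = 0.45362.
That corresponds to a decrease of 54.6%.

-54.6%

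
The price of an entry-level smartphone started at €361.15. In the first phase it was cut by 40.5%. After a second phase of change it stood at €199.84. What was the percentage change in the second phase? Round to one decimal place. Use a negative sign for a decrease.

After the first phase: €361.15 × 0.595 = €214.88425.
Second-phase multiplier: €199.84 ÷ €214.88425 ≈ 0.92999.
That is a change of -7.0%.

-7.0%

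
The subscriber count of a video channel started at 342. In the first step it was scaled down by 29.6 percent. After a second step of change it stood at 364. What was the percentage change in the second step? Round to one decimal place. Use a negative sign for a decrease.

51.2%

After the first step: 342 × 0.704 = 240.768.
Second-step multiplier: 364 ÷ 240.768 ≈ 1.51183.
That is a change of 51.2%.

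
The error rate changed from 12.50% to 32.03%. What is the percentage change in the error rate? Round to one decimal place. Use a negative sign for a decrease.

156.2%

The change is 32.03 − 12.50 = 19.53 percentage points.
Relative to the original 12.50%, that is 19.53 ÷ 12.50 ≈ 156.2%.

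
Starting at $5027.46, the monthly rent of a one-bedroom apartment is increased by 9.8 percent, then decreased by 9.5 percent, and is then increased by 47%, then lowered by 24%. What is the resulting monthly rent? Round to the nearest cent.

$5581.24

9.8% increase: $5027.46 × 1.098 = $5520.15108.
After the 9.5% decrease: $5520.15108 × 0.905 = $4995.7367274.
After the 47% increase: $4995.7367274 × 1.47 = $7343.732989278.
Apply the 24% decrease: $7343.732989278 × 0.76 = $5581.23707185128 ≈ $5581.24.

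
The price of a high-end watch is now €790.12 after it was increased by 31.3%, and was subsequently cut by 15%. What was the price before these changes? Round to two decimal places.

Undoing the 15% decrease: €790.12 ÷ 0.85 ≈ €929.552941.
Undoing the 31.3% increase: €929.552941 ÷ 1.313 ≈ €707.96.

€707.96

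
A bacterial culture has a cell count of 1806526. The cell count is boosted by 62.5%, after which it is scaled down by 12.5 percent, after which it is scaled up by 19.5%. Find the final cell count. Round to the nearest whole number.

3069542

After the 62.5% increase: 1806526 × 1.625 = 2935604.75.
12.5% decrease: 2935604.75 × 0.875 = 2568654.15625.
Apply the 19.5% increase: 2568654.15625 × 1.195 = 3069541.71671875 ≈ 3069542.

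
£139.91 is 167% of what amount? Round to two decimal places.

£83.78

£139.91 ÷ 1.67 ≈ £83.78.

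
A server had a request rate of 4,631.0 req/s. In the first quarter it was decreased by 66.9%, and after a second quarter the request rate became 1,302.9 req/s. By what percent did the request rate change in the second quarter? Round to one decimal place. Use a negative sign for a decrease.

After the first quarter: 4,631.0 × 0.331 = 1532.861.
Second-quarter multiplier: 1,302.9 ÷ 1532.861 ≈ 0.84998.
That is a change of -15.0%.

-15.0%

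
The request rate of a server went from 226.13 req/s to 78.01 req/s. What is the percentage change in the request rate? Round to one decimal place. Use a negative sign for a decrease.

Change: 78.01 − 226.13 = -148.12.
Relative to the original: -148.12 ÷ 226.13 ≈ -65.5%.

-65.5%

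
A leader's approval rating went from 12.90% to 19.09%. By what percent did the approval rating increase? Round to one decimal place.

The change is 19.09 − 12.90 = 6.19 percentage points.
Relative to the original 12.90%, that is 6.19 ÷ 12.90 ≈ 48.0%.
So the approval rating rose by 48.0%.

48.0%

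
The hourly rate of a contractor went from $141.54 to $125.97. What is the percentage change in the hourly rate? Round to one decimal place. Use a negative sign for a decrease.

Change: $125.97 − $141.54 = -$15.57.
Relative to the original: -$15.57 ÷ $141.54 ≈ -11.0%.

-11.0%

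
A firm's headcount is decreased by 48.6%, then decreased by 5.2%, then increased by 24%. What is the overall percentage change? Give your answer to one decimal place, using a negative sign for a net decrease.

A 48.6% decrease multiplies by 0.514.
Then a 5.2% decrease: 0.514 × 0.948 = 0.487272.
Then a 24% increase: 0.487272 × 1.24 = 0.60421728.
Overall factor 0.60421728, i.e. -39.6%.

-39.6%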